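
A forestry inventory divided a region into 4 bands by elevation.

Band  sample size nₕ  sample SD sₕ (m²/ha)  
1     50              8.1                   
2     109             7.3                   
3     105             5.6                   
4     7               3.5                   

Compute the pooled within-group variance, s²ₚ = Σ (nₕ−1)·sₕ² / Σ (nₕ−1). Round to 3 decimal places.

46.087

Degrees of freedom: 49 + 108 + 104 + 6 = 267.
Σ(nₕ−1)sₕ² = 49·65.61 + 108·53.29 + 104·31.36 + 6·12.25 = 12305.15.
s²ₚ = 12305.15 / 267 = 46.08670... → 46.087.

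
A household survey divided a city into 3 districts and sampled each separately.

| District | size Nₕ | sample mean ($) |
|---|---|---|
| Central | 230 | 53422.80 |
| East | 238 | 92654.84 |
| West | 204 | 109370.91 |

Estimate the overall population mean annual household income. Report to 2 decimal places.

84301.73

x̄_st = (Σ Nₕx̄ₕ) / (Σ Nₕ) = (230·53422.80 + 238·92654.84 + 204·109370.91) / 672
= 56650761.56 / 672 = 84301.7285... → 84301.73.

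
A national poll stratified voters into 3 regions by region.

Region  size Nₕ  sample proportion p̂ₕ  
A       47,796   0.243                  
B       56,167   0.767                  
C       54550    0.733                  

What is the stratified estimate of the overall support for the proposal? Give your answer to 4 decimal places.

Wₕ = Nₕ/N with N = 158513: 0.3015, 0.3543, 0.3441.
p̂_st = 0.3015·0.243 + 0.3543·0.767 + 0.3441·0.733 ≈ 0.597299... → 0.5973.

0.5973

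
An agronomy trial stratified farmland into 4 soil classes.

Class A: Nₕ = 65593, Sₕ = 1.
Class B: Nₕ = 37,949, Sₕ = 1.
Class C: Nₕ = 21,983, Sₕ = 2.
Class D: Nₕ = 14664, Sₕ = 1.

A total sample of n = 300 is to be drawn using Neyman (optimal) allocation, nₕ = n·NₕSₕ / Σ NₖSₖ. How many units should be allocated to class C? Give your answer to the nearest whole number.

A: NₕSₕ = 65593·1 = 65593
B: NₕSₕ = 37949·1 = 37949
C: NₕSₕ = 21983·2 = 43966
D: NₕSₕ = 14664·1 = 14664
Σ NₕSₕ = 162172.
n_C = 300·43966/162172 = 81.332... → 81.

81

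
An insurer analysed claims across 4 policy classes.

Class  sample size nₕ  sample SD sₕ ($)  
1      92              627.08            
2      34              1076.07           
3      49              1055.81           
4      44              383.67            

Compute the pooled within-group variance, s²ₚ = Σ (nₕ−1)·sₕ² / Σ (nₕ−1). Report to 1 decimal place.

1: (92−1)·627.08² = 91·393229.3264 = 35783868.7024
2: (34−1)·1076.07² = 33·1157926.6449 = 38211579.2817
3: (49−1)·1055.81² = 48·1114734.7561 = 53507268.2928
4: (44−1)·383.67² = 43·147202.6689 = 6329714.7627
Numerator = 133832431.0396; denominator = Σ(nₕ−1) = 215.
s²ₚ = 133832431.0396/215 = 622476.423... → 622476.4.

622476.4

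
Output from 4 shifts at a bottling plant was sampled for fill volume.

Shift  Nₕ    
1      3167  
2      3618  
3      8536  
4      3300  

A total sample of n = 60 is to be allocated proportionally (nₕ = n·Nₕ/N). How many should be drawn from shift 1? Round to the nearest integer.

10

N = 3167 + 3618 + 8536 + 3300 = 18621.
n_1 = 60·3167/18621 = 10.205... → 10.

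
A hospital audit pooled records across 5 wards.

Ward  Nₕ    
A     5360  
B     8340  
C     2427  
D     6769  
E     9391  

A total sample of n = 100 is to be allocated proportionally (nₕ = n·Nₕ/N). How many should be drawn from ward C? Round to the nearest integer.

8

Share of ward C = 2427/32287 = 0.07517.
Allocate 100 × 0.07517 = 7.517... → 8.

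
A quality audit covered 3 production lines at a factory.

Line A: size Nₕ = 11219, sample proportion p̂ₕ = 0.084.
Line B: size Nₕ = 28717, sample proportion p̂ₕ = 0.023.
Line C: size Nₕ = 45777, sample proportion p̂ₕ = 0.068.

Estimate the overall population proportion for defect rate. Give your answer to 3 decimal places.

N = 11219 + 28717 + 45777 = 85713.
Overall proportion = Σ (Nₕ/N)·p̂ₕ.
Σ Nₕp̂ₕ = 942.396 + 660.491 + 3112.836 = 4715.723.
4715.723 / 85713 = 0.05502... → 0.055.

0.055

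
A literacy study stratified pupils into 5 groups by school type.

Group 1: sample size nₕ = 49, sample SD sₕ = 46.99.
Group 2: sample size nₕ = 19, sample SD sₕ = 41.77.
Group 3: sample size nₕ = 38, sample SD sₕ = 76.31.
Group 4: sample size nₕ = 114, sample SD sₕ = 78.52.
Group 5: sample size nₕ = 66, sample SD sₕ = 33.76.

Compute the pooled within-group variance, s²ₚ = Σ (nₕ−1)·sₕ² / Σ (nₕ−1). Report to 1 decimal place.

3998.7

1: (49−1)·46.99² = 48·2208.0601 = 105986.8848
2: (19−1)·41.77² = 18·1744.7329 = 31405.1922
3: (38−1)·76.31² = 37·5823.2161 = 215458.9957
4: (114−1)·78.52² = 113·6165.3904 = 696689.1152
5: (66−1)·33.76² = 65·1139.7376 = 74082.944
Numerator = 1123623.1319; denominator = Σ(nₕ−1) = 281.
s²ₚ = 1123623.1319/281 = 3998.659... → 3998.7.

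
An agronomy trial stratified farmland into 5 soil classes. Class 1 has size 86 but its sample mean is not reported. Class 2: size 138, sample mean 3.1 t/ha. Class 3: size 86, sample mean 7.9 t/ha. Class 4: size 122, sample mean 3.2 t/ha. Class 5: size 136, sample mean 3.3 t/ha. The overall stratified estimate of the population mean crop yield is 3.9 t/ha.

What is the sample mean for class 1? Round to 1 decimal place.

N = 86 + 138 + 86 + 122 + 136 = 568.
Overall total = μ·N = 3.9·568 = 2215.2.
Subtract the known strata: 138·3.1 + 86·7.9 + 122·3.2 + 136·3.3 = 1946.4.
Remaining total for class 1: 2215.2 − 1946.4 = 268.8.
Divide by its size: 268.8 / 86 = 3.126... → 3.1.

3.1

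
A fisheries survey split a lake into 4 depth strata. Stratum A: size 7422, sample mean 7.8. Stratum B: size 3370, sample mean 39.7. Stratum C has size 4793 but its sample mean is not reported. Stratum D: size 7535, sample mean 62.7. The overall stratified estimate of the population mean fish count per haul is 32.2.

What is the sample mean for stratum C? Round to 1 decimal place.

N = 7422 + 3370 + 4793 + 7535 = 23120.
Overall total = μ·N = 32.2·23120 = 744464.
Subtract the known strata: 7422·7.8 + 3370·39.7 + 7535·62.7 = 664125.1.
Remaining total for stratum C: 744464 − 664125.1 = 80338.9.
Divide by its size: 80338.9 / 4793 = 16.762... → 16.8.

16.8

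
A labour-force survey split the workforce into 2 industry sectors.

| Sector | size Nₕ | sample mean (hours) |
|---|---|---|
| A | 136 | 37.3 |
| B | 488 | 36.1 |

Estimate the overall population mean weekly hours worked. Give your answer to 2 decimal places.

36.36

N = 136 + 488 = 624.
Weight each subgroup mean by Nₕ/N and sum.
Σ Nₕx̄ₕ = 136·37.3 + 488·36.1 = 5072.8 + 17616.8 = 22689.6.
Divide by N: 22689.6 / 624 = 36.3615... → 36.36.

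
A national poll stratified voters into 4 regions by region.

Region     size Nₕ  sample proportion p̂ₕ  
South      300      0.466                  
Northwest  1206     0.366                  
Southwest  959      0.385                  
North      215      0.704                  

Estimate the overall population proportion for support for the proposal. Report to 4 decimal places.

N = 300 + 1206 + 959 + 215 = 2680.
Overall proportion = Σ (Nₕ/N)·p̂ₕ.
Σ Nₕp̂ₕ = 139.8 + 441.396 + 369.215 + 151.36 = 1101.771.
1101.771 / 2680 = 0.411109... → 0.4111.

0.4111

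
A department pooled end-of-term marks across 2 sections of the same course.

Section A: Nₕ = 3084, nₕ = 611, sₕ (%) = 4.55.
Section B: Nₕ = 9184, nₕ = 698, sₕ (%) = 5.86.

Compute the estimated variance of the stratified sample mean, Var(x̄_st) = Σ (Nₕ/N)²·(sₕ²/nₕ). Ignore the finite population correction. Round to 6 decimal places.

0.029712

N = 12268. Term for each stratum: Wₕ²sₕ²/nₕ.
Var(x̄_st) = 0.002141227 + 0.027571223 = 0.029712450 → 0.029712.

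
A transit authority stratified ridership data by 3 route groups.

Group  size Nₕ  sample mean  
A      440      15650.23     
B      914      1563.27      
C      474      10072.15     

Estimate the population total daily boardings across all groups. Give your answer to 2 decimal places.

13089129.08

Population total = Σ Nₕ·x̄ₕ (each stratum's size times its mean).
440·15650.23 + 914·1563.27 + 474·10072.15 = 6886101.2 + 1428828.78 + 4774199.1 = 13089129.08.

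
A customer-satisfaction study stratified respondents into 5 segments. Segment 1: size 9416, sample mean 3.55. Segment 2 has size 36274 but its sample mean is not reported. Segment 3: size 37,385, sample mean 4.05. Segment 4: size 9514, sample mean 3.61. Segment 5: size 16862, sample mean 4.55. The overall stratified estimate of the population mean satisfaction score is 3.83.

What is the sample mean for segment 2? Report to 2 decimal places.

N = 9416 + 36274 + 37385 + 9514 + 16862 = 109451.
Overall total = μ·N = 3.83·109451 = 419197.33.
Subtract the known strata: 9416·3.55 + 37385·4.05 + 9514·3.61 + 16862·4.55 = 295903.69.
Remaining total for segment 2: 419197.33 − 295903.69 = 123293.64.
Divide by its size: 123293.64 / 36274 = 3.3990... → 3.40.

3.40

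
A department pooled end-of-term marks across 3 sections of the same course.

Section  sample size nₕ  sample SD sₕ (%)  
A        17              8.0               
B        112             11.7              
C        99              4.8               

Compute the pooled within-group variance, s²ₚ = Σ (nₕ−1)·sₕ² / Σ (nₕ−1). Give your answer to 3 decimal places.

Degrees of freedom: 16 + 111 + 98 = 225.
Σ(nₕ−1)sₕ² = 16·64 + 111·136.89 + 98·23.04 = 18476.71.
s²ₚ = 18476.71 / 225 = 82.11871... → 82.119.

82.119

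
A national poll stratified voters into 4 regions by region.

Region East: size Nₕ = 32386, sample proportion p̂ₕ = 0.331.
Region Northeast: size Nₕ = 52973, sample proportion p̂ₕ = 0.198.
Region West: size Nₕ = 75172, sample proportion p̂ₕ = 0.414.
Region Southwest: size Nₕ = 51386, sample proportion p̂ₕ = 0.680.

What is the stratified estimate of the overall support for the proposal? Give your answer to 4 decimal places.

0.4118

Wₕ = Nₕ/N with N = 211917: 0.1528, 0.2500, 0.3547, 0.2425.
p̂_st = 0.1528·0.331 + 0.2500·0.198 + 0.3547·0.414 + 0.2425·0.680 ≈ 0.411822... → 0.4118.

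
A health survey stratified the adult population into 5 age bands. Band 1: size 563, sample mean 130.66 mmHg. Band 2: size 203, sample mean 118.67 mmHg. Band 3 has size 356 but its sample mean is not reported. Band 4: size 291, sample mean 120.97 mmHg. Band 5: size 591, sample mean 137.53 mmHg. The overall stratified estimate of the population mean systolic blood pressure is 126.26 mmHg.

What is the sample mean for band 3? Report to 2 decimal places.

109.24

Σ Nₕx̄ₕ = N·μ, so 356·x̄_3 = 2004·126.26 − (563·130.66 + 203·118.67 + 291·120.97 + 591·137.53).
= 253025.04 − 214134.09 = 38890.95.
x̄_3 = 38890.95 / 356 = 109.2442... → 109.24.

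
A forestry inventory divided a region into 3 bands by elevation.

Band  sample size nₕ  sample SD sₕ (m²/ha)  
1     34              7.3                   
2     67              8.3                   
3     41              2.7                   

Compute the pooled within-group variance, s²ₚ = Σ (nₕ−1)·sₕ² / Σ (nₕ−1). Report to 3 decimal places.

Degrees of freedom: 33 + 66 + 40 = 139.
Σ(nₕ−1)sₕ² = 33·53.29 + 66·68.89 + 40·7.29 = 6596.91.
s²ₚ = 6596.91 / 139 = 47.45978... → 47.460.

47.460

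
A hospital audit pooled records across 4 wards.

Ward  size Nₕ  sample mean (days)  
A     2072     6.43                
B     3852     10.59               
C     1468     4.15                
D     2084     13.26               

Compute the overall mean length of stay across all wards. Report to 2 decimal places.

9.27

x̄_st = (Σ Nₕx̄ₕ) / (Σ Nₕ) = (2072·6.43 + 3852·10.59 + 1468·4.15 + 2084·13.26) / 9476
= 87841.68 / 9476 = 9.2699... → 9.27.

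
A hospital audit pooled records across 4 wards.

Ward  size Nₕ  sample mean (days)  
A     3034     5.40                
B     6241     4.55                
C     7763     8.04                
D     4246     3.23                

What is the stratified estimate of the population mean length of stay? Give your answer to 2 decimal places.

x̄_st = (Σ Nₕx̄ₕ) / (Σ Nₕ) = (3034·5.40 + 6241·4.55 + 7763·8.04 + 4246·3.23) / 21284
= 120909.25 / 21284 = 5.6808... → 5.68.

5.68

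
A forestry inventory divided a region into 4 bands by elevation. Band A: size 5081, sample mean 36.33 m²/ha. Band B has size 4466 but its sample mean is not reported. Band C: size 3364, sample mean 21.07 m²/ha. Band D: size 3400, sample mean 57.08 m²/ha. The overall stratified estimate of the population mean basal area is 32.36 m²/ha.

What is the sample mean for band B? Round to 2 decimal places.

Σ Nₕx̄ₕ = N·μ, so 4466·x̄_B = 16311·32.36 − (5081·36.33 + 3364·21.07 + 3400·57.08).
= 527823.96 − 449544.21 = 78279.75.
x̄_B = 78279.75 / 4466 = 17.5279... → 17.53.

17.53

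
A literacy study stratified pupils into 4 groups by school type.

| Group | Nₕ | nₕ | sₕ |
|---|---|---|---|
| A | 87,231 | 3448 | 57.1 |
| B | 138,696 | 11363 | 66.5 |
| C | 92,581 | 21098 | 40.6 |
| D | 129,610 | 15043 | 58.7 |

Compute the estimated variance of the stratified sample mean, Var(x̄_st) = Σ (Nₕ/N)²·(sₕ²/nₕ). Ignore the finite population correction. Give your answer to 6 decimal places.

0.095609

N = 448118; Wₕ = Nₕ/N.
group A: (87231/448118)²·57.1²/3448 = 0.035831244
group B: (138696/448118)²·66.5²/11363 = 0.037281500
group C: (92581/448118)²·40.6²/21098 = 0.003334800
group D: (129610/448118)²·58.7²/15043 = 0.019161698
Sum = 0.095609241 → 0.095609.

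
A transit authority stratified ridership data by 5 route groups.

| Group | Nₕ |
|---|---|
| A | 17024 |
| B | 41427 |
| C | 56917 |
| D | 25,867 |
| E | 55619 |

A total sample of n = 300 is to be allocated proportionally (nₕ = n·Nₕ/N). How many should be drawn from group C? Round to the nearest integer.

87

Share of group C = 56917/196854 = 0.28913.
Allocate 300 × 0.28913 = 86.740... → 87.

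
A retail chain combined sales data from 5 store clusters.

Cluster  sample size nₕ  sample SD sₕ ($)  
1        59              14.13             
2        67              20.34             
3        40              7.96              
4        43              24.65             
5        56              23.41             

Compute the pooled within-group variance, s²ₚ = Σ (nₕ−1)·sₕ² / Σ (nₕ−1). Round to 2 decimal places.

373.15

Degrees of freedom: 58 + 66 + 39 + 42 + 55 = 260.
Σ(nₕ−1)sₕ² = 58·199.6569 + 66·413.7156 + 39·63.3616 + 42·607.6225 + 55·548.0281 = 97018.1227.
s²ₚ = 97018.1227 / 260 = 373.1466... → 373.15.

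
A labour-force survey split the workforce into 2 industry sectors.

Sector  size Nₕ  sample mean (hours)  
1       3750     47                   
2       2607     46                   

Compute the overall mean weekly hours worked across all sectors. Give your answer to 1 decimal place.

N = 3750 + 2607 = 6357.
Weight each subgroup mean by Nₕ/N and sum.
Σ Nₕx̄ₕ = 3750·47 + 2607·46 = 176250 + 119922 = 296172.
Divide by N: 296172 / 6357 = 46.590... → 46.6.

46.6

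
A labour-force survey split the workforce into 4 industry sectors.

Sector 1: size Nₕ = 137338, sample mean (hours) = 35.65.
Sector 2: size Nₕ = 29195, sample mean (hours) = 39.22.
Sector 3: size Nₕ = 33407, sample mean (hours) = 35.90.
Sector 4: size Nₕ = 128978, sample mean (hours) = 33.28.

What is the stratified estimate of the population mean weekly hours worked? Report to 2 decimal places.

N = 328918; weights Wₕ = Nₕ/N = (0.4175, 0.0888, 0.1016, 0.3921).
x̄_st = Σ Wₕ·x̄ₕ = 0.4175·35.65 + 0.0888·39.22 + 0.1016·35.90 + 0.3921·33.28 ≈ 35.0629...
→ 35.06.

35.06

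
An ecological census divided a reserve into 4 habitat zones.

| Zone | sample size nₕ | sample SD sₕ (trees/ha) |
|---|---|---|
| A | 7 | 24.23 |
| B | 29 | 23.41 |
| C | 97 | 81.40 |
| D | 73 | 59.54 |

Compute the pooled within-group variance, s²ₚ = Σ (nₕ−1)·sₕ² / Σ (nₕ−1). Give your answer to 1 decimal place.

Degrees of freedom: 6 + 28 + 96 + 72 = 202.
Σ(nₕ−1)sₕ² = 6·587.0929 + 28·548.0281 + 96·6625.96 + 72·3545.0116 = 910200.3394.
s²ₚ = 910200.3394 / 202 = 4505.942... → 4505.9.

4505.9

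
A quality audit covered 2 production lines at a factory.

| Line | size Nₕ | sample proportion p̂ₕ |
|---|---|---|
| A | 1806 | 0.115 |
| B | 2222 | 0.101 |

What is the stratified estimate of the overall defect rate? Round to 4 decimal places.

0.1073

N = 1806 + 2222 = 4028.
Overall proportion = Σ (Nₕ/N)·p̂ₕ.
Σ Nₕp̂ₕ = 207.69 + 224.422 = 432.112.
432.112 / 4028 = 0.107277... → 0.1073.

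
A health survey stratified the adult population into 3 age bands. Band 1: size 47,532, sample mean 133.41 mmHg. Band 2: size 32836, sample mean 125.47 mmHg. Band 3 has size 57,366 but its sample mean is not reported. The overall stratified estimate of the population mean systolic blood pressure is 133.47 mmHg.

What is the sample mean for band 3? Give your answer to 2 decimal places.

138.10

Σ Nₕx̄ₕ = N·μ, so 57366·x̄_3 = 137734·133.47 − (47532·133.41 + 32836·125.47).
= 18383356.98 − 10461177.04 = 7922179.94.
x̄_3 = 7922179.94 / 57366 = 138.0989... → 138.10.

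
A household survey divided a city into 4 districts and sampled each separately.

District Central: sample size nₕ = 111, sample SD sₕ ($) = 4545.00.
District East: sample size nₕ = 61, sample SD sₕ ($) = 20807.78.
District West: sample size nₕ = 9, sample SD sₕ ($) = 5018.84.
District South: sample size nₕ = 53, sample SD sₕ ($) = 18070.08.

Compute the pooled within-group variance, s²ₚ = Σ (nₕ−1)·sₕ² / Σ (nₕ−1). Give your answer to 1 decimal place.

197526306.3

Degrees of freedom: 110 + 60 + 8 + 52 = 230.
Σ(nₕ−1)sₕ² = 110·20657025 + 60·432963708.5284 + 8·25188754.9456 + 52·326527791.2064 = 45431050444.0016.
s²ₚ = 45431050444.0016 / 230 = 197526306.278... → 197526306.3.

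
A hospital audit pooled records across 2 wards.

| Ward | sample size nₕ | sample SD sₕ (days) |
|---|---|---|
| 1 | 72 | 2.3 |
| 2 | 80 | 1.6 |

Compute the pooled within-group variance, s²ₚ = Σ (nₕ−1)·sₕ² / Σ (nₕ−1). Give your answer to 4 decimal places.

Degrees of freedom: 71 + 79 = 150.
Σ(nₕ−1)sₕ² = 71·5.29 + 79·2.56 = 577.83.
s²ₚ = 577.83 / 150 = 3.8522 → 3.8522.

3.8522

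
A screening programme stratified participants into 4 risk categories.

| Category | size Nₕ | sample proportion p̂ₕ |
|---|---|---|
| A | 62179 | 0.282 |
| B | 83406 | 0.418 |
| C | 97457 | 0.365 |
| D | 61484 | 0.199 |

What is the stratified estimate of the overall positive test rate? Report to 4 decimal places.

0.3291

N = 62179 + 83406 + 97457 + 61484 = 304526.
Overall proportion = Σ (Nₕ/N)·p̂ₕ.
Σ Nₕp̂ₕ = 17534.478 + 34863.708 + 35571.805 + 12235.316 = 100205.307.
100205.307 / 304526 = 0.329053... → 0.3291.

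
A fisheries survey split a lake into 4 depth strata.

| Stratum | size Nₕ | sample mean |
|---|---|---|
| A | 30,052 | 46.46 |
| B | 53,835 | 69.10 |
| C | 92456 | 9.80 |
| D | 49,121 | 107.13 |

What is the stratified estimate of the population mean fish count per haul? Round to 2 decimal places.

50.05

x̄_st = (Σ Nₕx̄ₕ) / (Σ Nₕ) = (30052·46.46 + 53835·69.10 + 92456·9.80 + 49121·107.13) / 225464
= 11284615.95 / 225464 = 50.0506... → 50.05.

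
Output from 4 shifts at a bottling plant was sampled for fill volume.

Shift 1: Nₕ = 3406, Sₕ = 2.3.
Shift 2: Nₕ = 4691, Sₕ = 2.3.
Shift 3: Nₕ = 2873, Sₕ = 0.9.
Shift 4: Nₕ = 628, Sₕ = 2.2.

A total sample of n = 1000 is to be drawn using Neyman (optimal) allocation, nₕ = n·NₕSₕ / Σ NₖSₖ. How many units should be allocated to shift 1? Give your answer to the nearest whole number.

347

Σ NₕSₕ = 3406·2.3 + 4691·2.3 + 2873·0.9 + 628·2.2 = 22590.4.
Share for 1: 7833.8/22590.4 = 0.34678.
n_1 = 1000 × 0.34678 = 346.776... → 347.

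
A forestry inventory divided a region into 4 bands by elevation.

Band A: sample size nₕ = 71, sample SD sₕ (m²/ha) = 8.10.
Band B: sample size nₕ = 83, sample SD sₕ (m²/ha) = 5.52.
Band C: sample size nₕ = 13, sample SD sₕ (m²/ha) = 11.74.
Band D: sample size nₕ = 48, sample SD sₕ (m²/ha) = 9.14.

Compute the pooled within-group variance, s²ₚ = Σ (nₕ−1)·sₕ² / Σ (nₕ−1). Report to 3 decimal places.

60.055

A: (71−1)·8.10² = 70·65.61 = 4592.7
B: (83−1)·5.52² = 82·30.4704 = 2498.5728
C: (13−1)·11.74² = 12·137.8276 = 1653.9312
D: (48−1)·9.14² = 47·83.5396 = 3926.3612
Numerator = 12671.5652; denominator = Σ(nₕ−1) = 211.
s²ₚ = 12671.5652/211 = 60.05481... → 60.055.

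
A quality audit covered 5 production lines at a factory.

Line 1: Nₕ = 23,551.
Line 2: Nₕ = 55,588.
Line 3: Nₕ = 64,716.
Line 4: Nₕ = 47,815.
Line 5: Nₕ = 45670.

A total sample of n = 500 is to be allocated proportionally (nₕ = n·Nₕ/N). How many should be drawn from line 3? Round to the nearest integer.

136

N = 23551 + 55588 + 64716 + 47815 + 45670 = 237340.
n_3 = 500·64716/237340 = 136.336... → 136.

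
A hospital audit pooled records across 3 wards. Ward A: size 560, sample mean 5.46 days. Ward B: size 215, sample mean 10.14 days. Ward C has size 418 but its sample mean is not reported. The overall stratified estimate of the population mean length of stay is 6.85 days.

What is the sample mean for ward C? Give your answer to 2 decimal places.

Σ Nₕx̄ₕ = N·μ, so 418·x̄_C = 1193·6.85 − (560·5.46 + 215·10.14).
= 8172.05 − 5237.7 = 2934.35.
x̄_C = 2934.35 / 418 = 7.0200... → 7.02.

7.02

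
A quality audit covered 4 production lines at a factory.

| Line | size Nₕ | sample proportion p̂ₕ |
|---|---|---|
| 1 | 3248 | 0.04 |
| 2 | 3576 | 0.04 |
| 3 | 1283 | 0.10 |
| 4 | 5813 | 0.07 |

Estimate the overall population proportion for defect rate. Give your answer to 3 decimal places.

0.058

Wₕ = Nₕ/N with N = 13920: 0.2333, 0.2569, 0.0922, 0.4176.
p̂_st = 0.2333·0.04 + 0.2569·0.04 + 0.0922·0.10 + 0.4176·0.07 ≈ 0.05806... → 0.058.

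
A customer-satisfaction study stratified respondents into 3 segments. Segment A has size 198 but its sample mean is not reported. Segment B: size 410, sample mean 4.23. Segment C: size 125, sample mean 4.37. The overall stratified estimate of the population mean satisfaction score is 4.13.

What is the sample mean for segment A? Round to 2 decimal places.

N = 198 + 410 + 125 = 733.
Overall total = μ·N = 4.13·733 = 3027.29.
Subtract the known strata: 410·4.23 + 125·4.37 = 2280.55.
Remaining total for segment A: 3027.29 − 2280.55 = 746.74.
Divide by its size: 746.74 / 198 = 3.7714... → 3.77.

3.77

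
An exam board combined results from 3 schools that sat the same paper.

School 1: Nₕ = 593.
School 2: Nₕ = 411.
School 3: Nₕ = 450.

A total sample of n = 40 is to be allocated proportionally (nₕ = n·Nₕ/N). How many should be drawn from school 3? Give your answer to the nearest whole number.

N = 593 + 411 + 450 = 1454.
n_3 = 40·450/1454 = 12.380... → 12.

12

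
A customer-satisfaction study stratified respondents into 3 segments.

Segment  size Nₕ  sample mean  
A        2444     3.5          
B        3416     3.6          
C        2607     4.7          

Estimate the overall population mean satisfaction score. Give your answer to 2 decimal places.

3.91

N = 2444 + 3416 + 2607 = 8467.
Weight each subgroup mean by Nₕ/N and sum.
Σ Nₕx̄ₕ = 2444·3.5 + 3416·3.6 + 2607·4.7 = 8554 + 12297.6 + 12252.9 = 33104.5.
Divide by N: 33104.5 / 8467 = 3.9098... → 3.91.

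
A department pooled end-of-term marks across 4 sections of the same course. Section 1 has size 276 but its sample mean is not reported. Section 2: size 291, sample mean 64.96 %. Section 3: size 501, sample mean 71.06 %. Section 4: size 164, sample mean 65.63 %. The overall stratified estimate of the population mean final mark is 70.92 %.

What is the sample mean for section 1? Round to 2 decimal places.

N = 276 + 291 + 501 + 164 = 1232.
Overall total = μ·N = 70.92·1232 = 87373.44.
Subtract the known strata: 291·64.96 + 501·71.06 + 164·65.63 = 65267.74.
Remaining total for section 1: 87373.44 − 65267.74 = 22105.7.
Divide by its size: 22105.7 / 276 = 80.0931... → 80.09.

80.09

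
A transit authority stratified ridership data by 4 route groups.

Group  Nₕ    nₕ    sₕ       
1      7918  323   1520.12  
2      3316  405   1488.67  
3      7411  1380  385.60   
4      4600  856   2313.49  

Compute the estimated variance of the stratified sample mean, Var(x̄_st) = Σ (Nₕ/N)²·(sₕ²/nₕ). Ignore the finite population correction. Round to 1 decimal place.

N = 23245. Term for each stratum: Wₕ²sₕ²/nₕ.
Var(x̄_st) = 830.0899 + 111.3555 + 10.9519 + 244.8601 = 1197.2574 → 1197.3.

1197.3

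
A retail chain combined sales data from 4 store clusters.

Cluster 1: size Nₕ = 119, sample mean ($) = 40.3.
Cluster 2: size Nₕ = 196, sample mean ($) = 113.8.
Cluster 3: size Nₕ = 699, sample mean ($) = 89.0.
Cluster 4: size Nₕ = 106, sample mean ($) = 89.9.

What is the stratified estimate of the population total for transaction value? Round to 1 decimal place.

98840.9

Estimate total by summing Nₕ·x̄ₕ over strata.
119·40.3 + 196·113.8 + 699·89.0 + 106·89.9 = 4795.7 + 22304.8 + 62211 + 9529.4 = 98840.9.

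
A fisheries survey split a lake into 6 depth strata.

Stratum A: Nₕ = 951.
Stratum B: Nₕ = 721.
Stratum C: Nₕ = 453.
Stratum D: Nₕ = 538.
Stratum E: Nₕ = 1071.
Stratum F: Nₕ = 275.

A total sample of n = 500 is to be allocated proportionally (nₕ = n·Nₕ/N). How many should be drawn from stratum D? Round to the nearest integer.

Share of stratum D = 538/4009 = 0.13420.
Allocate 500 × 0.13420 = 67.099... → 67.

67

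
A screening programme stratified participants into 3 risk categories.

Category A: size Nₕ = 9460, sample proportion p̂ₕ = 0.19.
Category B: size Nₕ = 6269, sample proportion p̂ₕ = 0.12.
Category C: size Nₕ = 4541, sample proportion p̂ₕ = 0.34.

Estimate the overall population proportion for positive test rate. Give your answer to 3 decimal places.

0.202

N = 9460 + 6269 + 4541 = 20270.
Overall proportion = Σ (Nₕ/N)·p̂ₕ.
Σ Nₕp̂ₕ = 1797.4 + 752.28 + 1543.94 = 4093.62.
4093.62 / 20270 = 0.20195... → 0.202.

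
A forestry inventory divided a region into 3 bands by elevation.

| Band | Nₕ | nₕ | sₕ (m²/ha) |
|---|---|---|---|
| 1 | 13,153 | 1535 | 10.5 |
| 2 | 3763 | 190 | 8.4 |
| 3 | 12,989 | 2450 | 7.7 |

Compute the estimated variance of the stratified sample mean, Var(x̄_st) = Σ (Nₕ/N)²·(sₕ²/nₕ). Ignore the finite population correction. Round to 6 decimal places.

0.024340

N = 29905. Term for each stratum: Wₕ²sₕ²/nₕ.
Var(x̄_st) = 0.013894158 + 0.005880115 + 0.004565404 = 0.024339677 → 0.024340.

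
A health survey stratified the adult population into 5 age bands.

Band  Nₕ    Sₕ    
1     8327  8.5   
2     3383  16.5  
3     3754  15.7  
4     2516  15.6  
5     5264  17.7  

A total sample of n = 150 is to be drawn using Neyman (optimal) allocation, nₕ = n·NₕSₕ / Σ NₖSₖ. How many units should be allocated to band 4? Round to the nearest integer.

Σ NₕSₕ = 8327·8.5 + 3383·16.5 + 3754·15.7 + 2516·15.6 + 5264·17.7 = 317959.2.
Share for 4: 39249.6/317959.2 = 0.12344.
n_4 = 150 × 0.12344 = 18.516... → 19.

19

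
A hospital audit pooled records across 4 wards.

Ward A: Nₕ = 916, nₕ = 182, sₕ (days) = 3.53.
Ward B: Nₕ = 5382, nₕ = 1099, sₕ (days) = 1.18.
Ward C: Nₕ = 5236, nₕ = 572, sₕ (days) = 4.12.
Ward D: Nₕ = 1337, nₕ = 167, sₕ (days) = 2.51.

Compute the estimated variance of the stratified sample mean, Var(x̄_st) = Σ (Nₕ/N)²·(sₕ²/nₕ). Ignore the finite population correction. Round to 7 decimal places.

N = 12871; Wₕ = Nₕ/N.
ward A: (916/12871)²·3.53²/182 = 0.0003467723
ward B: (5382/12871)²·1.18²/1099 = 0.0002215283
ward C: (5236/12871)²·4.12²/572 = 0.0049110358
ward D: (1337/12871)²·2.51²/167 = 0.0004070701
Sum = 0.0058864064 → 0.0058864.

0.0058864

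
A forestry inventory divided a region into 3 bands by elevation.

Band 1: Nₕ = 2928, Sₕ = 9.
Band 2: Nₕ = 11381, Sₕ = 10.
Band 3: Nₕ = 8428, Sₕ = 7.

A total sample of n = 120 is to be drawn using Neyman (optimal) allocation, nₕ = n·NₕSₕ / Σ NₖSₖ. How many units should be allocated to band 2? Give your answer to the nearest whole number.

69

1: NₕSₕ = 2928·9 = 26352
2: NₕSₕ = 11381·10 = 113810
3: NₕSₕ = 8428·7 = 58996
Σ NₕSₕ = 199158.
n_2 = 120·113810/199158 = 68.575... → 69.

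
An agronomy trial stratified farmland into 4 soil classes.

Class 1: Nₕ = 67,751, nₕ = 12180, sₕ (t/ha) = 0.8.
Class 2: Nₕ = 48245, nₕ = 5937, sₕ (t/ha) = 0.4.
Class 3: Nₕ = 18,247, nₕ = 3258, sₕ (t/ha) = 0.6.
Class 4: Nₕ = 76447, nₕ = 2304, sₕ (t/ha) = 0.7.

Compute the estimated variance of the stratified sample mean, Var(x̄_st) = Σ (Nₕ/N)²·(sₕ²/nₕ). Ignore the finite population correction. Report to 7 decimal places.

N = 210690. Term for each stratum: Wₕ²sₕ²/nₕ.
Var(x̄_st) = 0.0000054335 + 0.0000014131 + 0.0000008288 + 0.0000279993 = 0.0000356746 → 0.0000357.

0.0000357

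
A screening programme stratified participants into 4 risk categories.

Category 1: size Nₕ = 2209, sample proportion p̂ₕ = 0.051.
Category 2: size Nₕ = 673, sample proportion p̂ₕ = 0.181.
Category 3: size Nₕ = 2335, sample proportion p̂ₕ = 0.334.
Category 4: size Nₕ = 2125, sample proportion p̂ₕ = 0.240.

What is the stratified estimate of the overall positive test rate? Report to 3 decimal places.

0.208

N = 2209 + 673 + 2335 + 2125 = 7342.
Overall proportion = Σ (Nₕ/N)·p̂ₕ.
Σ Nₕp̂ₕ = 112.659 + 121.813 + 779.89 + 510 = 1524.362.
1524.362 / 7342 = 0.20762... → 0.208.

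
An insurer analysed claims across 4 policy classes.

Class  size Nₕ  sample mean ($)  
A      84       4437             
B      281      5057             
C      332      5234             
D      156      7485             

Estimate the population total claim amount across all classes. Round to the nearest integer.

Estimate total by summing Nₕ·x̄ₕ over strata.
84·4437 + 281·5057 + 332·5234 + 156·7485 = 372708 + 1421017 + 1737688 + 1167660 = 4699073.

4699073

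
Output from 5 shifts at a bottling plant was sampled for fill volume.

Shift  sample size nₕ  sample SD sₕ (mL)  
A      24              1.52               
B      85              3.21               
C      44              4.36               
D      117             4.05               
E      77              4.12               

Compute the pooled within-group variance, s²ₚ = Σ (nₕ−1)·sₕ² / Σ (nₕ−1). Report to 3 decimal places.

14.412

A: (24−1)·1.52² = 23·2.3104 = 53.1392
B: (85−1)·3.21² = 84·10.3041 = 865.5444
C: (44−1)·4.36² = 43·19.0096 = 817.4128
D: (117−1)·4.05² = 116·16.4025 = 1902.69
E: (77−1)·4.12² = 76·16.9744 = 1290.0544
Numerator = 4928.8408; denominator = Σ(nₕ−1) = 342.
s²ₚ = 4928.8408/342 = 14.41182... → 14.412.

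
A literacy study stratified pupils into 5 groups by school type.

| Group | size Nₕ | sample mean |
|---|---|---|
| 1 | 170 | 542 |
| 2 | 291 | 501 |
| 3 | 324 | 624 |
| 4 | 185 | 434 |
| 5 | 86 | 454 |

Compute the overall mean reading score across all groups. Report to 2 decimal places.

529.77

N = 1056; weights Wₕ = Nₕ/N = (0.1610, 0.2756, 0.3068, 0.1752, 0.0814).
x̄_st = Σ Wₕ·x̄ₕ = 0.1610·542 + 0.2756·501 + 0.3068·624 + 0.1752·434 + 0.0814·454 ≈ 529.7737...
→ 529.77.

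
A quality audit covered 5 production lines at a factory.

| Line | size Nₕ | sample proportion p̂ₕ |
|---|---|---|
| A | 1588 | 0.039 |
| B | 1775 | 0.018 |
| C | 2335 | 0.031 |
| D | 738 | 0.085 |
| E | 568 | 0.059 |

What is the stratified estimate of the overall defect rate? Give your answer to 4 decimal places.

N = 1588 + 1775 + 2335 + 738 + 568 = 7004.
Overall proportion = Σ (Nₕ/N)·p̂ₕ.
Σ Nₕp̂ₕ = 61.932 + 31.95 + 72.385 + 62.73 + 33.512 = 262.509.
262.509 / 7004 = 0.037480... → 0.0375.

0.0375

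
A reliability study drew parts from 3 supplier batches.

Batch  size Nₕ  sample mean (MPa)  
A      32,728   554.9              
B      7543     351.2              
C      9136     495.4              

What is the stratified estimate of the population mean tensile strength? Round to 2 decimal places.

N = 32728 + 7543 + 9136 = 49407.
Overall mean = Σ (Nₕ/N)·x̄ₕ — weight by population share, not a simple average.
Σ Nₕx̄ₕ = 32728·554.9 + 7543·351.2 + 9136·495.4 = 18160767.2 + 2649101.6 + 4525974.4 = 25335843.2.
Divide by N: 25335843.2 / 49407 = 512.7987... → 512.80.

512.80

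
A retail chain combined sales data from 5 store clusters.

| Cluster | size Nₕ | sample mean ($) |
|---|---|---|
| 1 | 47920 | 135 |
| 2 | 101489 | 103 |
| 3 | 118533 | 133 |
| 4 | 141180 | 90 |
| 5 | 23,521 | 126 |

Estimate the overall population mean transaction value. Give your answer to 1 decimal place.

111.8

x̄_st = (Σ Nₕx̄ₕ) / (Σ Nₕ) = (47920·135 + 101489·103 + 118533·133 + 141180·90 + 23521·126) / 432643
= 48357302 / 432643 = 111.772... → 111.8.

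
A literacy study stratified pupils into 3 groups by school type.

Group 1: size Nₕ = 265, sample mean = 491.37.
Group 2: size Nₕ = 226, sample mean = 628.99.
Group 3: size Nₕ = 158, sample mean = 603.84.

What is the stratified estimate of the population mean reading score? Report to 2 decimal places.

x̄_st = (Σ Nₕx̄ₕ) / (Σ Nₕ) = (265·491.37 + 226·628.99 + 158·603.84) / 649
= 367771.51 / 649 = 566.6741... → 566.67.

566.67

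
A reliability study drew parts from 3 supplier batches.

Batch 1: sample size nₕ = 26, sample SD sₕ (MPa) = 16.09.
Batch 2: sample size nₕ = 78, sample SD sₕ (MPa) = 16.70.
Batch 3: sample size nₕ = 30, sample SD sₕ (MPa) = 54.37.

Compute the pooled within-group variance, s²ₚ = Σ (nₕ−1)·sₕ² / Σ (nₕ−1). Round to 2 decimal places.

867.74

1: (26−1)·16.09² = 25·258.8881 = 6472.2025
2: (78−1)·16.70² = 77·278.89 = 21474.53
3: (30−1)·54.37² = 29·2956.0969 = 85726.8101
Numerator = 113673.5426; denominator = Σ(nₕ−1) = 131.
s²ₚ = 113673.5426/131 = 867.7370... → 867.74.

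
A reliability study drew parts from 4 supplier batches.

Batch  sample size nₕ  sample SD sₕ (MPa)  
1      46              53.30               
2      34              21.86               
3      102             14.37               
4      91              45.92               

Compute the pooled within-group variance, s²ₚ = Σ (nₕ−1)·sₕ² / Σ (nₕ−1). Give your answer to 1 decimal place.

Degrees of freedom: 45 + 33 + 101 + 90 = 269.
Σ(nₕ−1)sₕ² = 45·2840.89 + 33·477.8596 + 101·206.4969 + 90·2108.6464 = 354243.7797.
s²ₚ = 354243.7797 / 269 = 1316.891... → 1316.9.

1316.9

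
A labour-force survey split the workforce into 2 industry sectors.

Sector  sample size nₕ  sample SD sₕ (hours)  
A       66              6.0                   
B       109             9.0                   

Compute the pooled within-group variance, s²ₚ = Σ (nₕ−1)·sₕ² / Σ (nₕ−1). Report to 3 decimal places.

Degrees of freedom: 65 + 108 = 173.
Σ(nₕ−1)sₕ² = 65·36 + 108·81 = 11088.
s²ₚ = 11088 / 173 = 64.09249... → 64.092.

64.092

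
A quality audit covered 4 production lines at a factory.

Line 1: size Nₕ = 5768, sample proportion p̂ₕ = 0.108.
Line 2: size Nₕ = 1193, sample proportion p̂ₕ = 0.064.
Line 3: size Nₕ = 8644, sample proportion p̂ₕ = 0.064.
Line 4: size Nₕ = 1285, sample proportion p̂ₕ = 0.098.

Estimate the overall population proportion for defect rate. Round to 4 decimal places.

0.0816

Wₕ = Nₕ/N with N = 16890: 0.3415, 0.0706, 0.5118, 0.0761.
p̂_st = 0.3415·0.108 + 0.0706·0.064 + 0.5118·0.064 + 0.0761·0.098 ≈ 0.081613... → 0.0816.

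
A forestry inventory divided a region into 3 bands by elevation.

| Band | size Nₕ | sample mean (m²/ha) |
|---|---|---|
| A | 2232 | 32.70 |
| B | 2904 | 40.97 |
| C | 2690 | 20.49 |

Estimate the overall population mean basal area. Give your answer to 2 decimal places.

N = 7826; weights Wₕ = Nₕ/N = (0.2852, 0.3711, 0.3437).
x̄_st = Σ Wₕ·x̄ₕ = 0.2852·32.70 + 0.3711·40.97 + 0.3437·20.49 ≈ 31.5719...
→ 31.57.

31.57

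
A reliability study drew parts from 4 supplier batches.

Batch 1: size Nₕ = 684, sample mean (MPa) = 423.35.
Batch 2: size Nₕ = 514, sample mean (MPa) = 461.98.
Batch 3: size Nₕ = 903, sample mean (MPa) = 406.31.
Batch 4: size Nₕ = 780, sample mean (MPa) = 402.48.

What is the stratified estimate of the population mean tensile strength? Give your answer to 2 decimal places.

x̄_st = (Σ Nₕx̄ₕ) / (Σ Nₕ) = (684·423.35 + 514·461.98 + 903·406.31 + 780·402.48) / 2881
= 1207861.45 / 2881 = 419.2508... → 419.25.

419.25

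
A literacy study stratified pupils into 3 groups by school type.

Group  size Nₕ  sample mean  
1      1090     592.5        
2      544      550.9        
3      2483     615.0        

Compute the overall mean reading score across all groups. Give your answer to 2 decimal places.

600.57

x̄_st = (Σ Nₕx̄ₕ) / (Σ Nₕ) = (1090·592.5 + 544·550.9 + 2483·615.0) / 4117
= 2472559.6 / 4117 = 600.5731... → 600.57.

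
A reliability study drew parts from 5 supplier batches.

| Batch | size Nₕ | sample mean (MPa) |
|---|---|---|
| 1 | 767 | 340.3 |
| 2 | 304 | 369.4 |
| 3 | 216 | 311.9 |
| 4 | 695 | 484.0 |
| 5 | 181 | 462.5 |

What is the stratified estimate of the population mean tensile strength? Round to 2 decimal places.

397.95

N = 767 + 304 + 216 + 695 + 181 = 2163.
The stratified mean weights each stratum mean by its population share Nₕ/N.
Σ Nₕx̄ₕ = 767·340.3 + 304·369.4 + 216·311.9 + 695·484.0 + 181·462.5 = 261010.1 + 112297.6 + 67370.4 + 336380 + 83712.5 = 860770.6.
Divide by N: 860770.6 / 2163 = 397.9522... → 397.95.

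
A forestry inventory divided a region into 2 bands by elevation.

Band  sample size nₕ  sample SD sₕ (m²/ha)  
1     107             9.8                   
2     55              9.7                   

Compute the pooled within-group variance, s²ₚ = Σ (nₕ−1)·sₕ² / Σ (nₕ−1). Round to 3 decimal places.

Degrees of freedom: 106 + 54 = 160.
Σ(nₕ−1)sₕ² = 106·96.04 + 54·94.09 = 15261.1.
s²ₚ = 15261.1 / 160 = 95.38188... → 95.382.

95.382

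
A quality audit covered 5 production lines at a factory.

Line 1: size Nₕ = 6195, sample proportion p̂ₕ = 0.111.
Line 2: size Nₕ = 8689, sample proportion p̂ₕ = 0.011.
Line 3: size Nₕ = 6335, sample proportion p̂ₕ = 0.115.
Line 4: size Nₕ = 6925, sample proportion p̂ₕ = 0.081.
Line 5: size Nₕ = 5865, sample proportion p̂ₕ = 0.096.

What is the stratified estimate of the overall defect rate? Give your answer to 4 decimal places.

N = 6195 + 8689 + 6335 + 6925 + 5865 = 34009.
Overall proportion = Σ (Nₕ/N)·p̂ₕ.
Σ Nₕp̂ₕ = 687.645 + 95.579 + 728.525 + 560.925 + 563.04 = 2635.714.
2635.714 / 34009 = 0.077500... → 0.0775.

0.0775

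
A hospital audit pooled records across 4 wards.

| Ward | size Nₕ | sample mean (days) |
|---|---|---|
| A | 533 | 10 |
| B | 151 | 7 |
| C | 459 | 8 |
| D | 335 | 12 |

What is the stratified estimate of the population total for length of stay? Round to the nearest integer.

14079

Estimate total by summing Nₕ·x̄ₕ over strata.
533·10 + 151·7 + 459·8 + 335·12 = 5330 + 1057 + 3672 + 4020 = 14079.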